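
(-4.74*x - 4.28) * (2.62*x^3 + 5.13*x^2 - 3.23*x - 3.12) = -12.4188*x^4 - 35.5298*x^3 - 6.6462*x^2 + 28.6132*x + 13.3536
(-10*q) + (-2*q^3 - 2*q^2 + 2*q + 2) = -2*q^3 - 2*q^2 - 8*q + 2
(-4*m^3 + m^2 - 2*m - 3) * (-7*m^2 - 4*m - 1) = 28*m^5 + 9*m^4 + 14*m^3 + 28*m^2 + 14*m + 3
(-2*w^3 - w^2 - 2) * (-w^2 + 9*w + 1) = 2*w^5 - 17*w^4 - 11*w^3 + w^2 - 18*w - 2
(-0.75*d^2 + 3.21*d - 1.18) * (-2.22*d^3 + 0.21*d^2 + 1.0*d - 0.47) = 1.665*d^5 - 7.2837*d^4 + 2.5437*d^3 + 3.3147*d^2 - 2.6887*d + 0.5546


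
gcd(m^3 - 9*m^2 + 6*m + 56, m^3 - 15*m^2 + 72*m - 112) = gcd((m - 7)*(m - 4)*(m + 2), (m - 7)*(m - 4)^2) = m^2 - 11*m + 28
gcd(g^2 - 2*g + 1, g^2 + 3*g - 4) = g - 1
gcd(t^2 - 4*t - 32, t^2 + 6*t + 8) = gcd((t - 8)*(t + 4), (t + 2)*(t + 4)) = t + 4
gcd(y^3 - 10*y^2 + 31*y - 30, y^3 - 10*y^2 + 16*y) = y - 2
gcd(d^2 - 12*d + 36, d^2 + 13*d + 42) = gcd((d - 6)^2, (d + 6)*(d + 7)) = 1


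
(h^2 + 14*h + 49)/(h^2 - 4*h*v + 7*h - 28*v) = (-h - 7)/(-h + 4*v)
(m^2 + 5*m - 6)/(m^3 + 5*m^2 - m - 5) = (m + 6)/(m^2 + 6*m + 5)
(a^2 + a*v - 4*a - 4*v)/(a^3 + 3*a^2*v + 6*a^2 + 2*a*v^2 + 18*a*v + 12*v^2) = (a - 4)/(a^2 + 2*a*v + 6*a + 12*v)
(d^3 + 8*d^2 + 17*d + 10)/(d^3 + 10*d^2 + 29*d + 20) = (d + 2)/(d + 4)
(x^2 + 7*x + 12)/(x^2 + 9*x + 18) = (x + 4)/(x + 6)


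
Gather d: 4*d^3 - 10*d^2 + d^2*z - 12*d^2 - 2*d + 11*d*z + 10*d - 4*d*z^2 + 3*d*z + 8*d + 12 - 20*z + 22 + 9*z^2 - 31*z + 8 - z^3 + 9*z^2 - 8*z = 4*d^3 + d^2*(z - 22) + d*(-4*z^2 + 14*z + 16) - z^3 + 18*z^2 - 59*z + 42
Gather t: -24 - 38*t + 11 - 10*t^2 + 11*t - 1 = -10*t^2 - 27*t - 14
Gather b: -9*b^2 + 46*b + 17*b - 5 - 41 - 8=-9*b^2 + 63*b - 54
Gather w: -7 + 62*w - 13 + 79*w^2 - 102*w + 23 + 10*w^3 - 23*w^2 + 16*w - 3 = 10*w^3 + 56*w^2 - 24*w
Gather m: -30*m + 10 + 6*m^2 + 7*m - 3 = 6*m^2 - 23*m + 7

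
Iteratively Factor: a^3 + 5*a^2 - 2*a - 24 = (a + 4)*(a^2 + a - 6) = (a + 3)*(a + 4)*(a - 2)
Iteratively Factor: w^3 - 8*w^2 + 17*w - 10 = (w - 2)*(w^2 - 6*w + 5) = (w - 2)*(w - 1)*(w - 5)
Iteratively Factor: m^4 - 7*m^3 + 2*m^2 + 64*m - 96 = (m + 3)*(m^3 - 10*m^2 + 32*m - 32) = (m - 4)*(m + 3)*(m^2 - 6*m + 8) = (m - 4)*(m - 2)*(m + 3)*(m - 4)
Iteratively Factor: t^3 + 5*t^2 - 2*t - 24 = (t + 4)*(t^2 + t - 6) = (t + 3)*(t + 4)*(t - 2)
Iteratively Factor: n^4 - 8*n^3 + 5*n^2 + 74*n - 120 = (n + 3)*(n^3 - 11*n^2 + 38*n - 40) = (n - 5)*(n + 3)*(n^2 - 6*n + 8) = (n - 5)*(n - 2)*(n + 3)*(n - 4)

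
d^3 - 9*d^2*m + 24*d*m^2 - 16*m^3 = (d - 4*m)^2*(d - m)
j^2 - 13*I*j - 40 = (j - 8*I)*(j - 5*I)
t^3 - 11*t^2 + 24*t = t*(t - 8)*(t - 3)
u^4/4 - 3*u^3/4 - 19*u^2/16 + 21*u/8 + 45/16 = (u/4 + 1/4)*(u - 3)*(u - 5/2)*(u + 3/2)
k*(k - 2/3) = k^2 - 2*k/3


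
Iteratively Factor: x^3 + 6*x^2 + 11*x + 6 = (x + 3)*(x^2 + 3*x + 2) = (x + 2)*(x + 3)*(x + 1)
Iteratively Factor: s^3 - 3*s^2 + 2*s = (s)*(s^2 - 3*s + 2) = s*(s - 1)*(s - 2)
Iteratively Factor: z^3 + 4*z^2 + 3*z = (z + 1)*(z^2 + 3*z) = z*(z + 1)*(z + 3)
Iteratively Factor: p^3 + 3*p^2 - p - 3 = (p - 1)*(p^2 + 4*p + 3) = (p - 1)*(p + 3)*(p + 1)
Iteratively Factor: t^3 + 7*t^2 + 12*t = (t + 3)*(t^2 + 4*t) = t*(t + 3)*(t + 4)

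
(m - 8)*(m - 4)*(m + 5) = m^3 - 7*m^2 - 28*m + 160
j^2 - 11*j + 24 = (j - 8)*(j - 3)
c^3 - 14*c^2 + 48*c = c*(c - 8)*(c - 6)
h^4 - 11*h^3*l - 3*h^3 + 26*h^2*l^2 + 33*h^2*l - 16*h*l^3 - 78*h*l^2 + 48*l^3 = (h - 3)*(h - 8*l)*(h - 2*l)*(h - l)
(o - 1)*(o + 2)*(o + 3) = o^3 + 4*o^2 + o - 6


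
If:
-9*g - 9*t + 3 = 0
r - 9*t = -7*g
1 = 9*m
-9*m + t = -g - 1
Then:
No Solution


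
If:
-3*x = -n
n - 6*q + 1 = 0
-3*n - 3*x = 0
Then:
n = 0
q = 1/6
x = 0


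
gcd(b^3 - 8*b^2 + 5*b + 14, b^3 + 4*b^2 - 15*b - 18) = b + 1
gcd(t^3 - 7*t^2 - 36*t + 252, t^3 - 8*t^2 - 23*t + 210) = t^2 - 13*t + 42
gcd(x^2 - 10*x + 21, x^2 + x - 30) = 1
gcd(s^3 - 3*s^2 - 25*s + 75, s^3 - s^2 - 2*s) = 1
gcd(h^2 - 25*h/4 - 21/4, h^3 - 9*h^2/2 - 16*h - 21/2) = h - 7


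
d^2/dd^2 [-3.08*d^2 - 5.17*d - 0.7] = -6.16000000000000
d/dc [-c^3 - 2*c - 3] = -3*c^2 - 2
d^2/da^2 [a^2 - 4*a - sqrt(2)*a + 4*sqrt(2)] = 2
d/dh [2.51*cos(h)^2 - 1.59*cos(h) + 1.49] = (1.59 - 5.02*cos(h))*sin(h)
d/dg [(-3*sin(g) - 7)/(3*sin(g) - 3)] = 10*cos(g)/(3*(sin(g) - 1)^2)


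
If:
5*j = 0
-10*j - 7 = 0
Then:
No Solution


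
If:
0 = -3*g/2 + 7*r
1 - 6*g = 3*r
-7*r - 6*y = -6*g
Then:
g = 14/93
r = 1/31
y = 7/62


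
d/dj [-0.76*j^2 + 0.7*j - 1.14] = 0.7 - 1.52*j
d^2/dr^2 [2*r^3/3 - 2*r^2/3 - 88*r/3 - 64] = 4*r - 4/3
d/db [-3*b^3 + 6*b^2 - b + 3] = -9*b^2 + 12*b - 1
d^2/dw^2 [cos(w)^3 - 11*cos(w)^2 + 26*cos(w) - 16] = -107*cos(w)/4 + 22*cos(2*w) - 9*cos(3*w)/4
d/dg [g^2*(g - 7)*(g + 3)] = 2*g*(2*g^2 - 6*g - 21)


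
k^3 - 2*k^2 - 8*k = k*(k - 4)*(k + 2)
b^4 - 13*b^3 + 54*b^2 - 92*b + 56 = (b - 7)*(b - 2)^3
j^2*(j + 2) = j^3 + 2*j^2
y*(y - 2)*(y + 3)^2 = y^4 + 4*y^3 - 3*y^2 - 18*y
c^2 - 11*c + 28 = (c - 7)*(c - 4)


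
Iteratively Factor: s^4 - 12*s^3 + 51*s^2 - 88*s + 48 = (s - 4)*(s^3 - 8*s^2 + 19*s - 12) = (s - 4)^2*(s^2 - 4*s + 3) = (s - 4)^2*(s - 1)*(s - 3)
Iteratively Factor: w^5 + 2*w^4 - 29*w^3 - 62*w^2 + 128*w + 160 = (w - 5)*(w^4 + 7*w^3 + 6*w^2 - 32*w - 32) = (w - 5)*(w - 2)*(w^3 + 9*w^2 + 24*w + 16) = (w - 5)*(w - 2)*(w + 4)*(w^2 + 5*w + 4) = (w - 5)*(w - 2)*(w + 1)*(w + 4)*(w + 4)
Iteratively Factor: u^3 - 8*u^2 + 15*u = (u - 3)*(u^2 - 5*u) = u*(u - 3)*(u - 5)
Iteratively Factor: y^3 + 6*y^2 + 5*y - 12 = (y - 1)*(y^2 + 7*y + 12) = (y - 1)*(y + 3)*(y + 4)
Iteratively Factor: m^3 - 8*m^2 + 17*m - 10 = (m - 2)*(m^2 - 6*m + 5) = (m - 5)*(m - 2)*(m - 1)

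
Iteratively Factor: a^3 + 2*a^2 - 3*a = (a + 3)*(a^2 - a) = (a - 1)*(a + 3)*(a)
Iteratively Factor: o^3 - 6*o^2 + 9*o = (o)*(o^2 - 6*o + 9) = o*(o - 3)*(o - 3)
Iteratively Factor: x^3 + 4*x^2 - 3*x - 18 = (x + 3)*(x^2 + x - 6) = (x + 3)^2*(x - 2)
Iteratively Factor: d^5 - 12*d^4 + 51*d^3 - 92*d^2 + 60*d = (d - 2)*(d^4 - 10*d^3 + 31*d^2 - 30*d) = (d - 5)*(d - 2)*(d^3 - 5*d^2 + 6*d) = d*(d - 5)*(d - 2)*(d^2 - 5*d + 6) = d*(d - 5)*(d - 2)^2*(d - 3)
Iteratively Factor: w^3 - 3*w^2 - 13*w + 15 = (w - 1)*(w^2 - 2*w - 15) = (w - 1)*(w + 3)*(w - 5)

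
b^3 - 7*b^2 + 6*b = b*(b - 6)*(b - 1)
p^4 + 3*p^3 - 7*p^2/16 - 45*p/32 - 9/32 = (p - 3/4)*(p + 1/4)*(p + 1/2)*(p + 3)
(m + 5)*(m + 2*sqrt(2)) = m^2 + 2*sqrt(2)*m + 5*m + 10*sqrt(2)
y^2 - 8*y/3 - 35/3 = (y - 5)*(y + 7/3)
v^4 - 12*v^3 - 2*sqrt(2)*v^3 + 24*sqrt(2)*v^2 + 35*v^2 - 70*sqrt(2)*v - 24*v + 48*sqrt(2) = (v - 8)*(v - 3)*(v - 1)*(v - 2*sqrt(2))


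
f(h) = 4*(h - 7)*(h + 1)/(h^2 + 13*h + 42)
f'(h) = 4*(-2*h - 13)*(h - 7)*(h + 1)/(h^2 + 13*h + 42)^2 + 4*(h - 7)/(h^2 + 13*h + 42) + 4*(h + 1)/(h^2 + 13*h + 42)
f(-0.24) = -0.57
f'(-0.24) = -0.48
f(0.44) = -0.79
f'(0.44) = -0.20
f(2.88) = -0.73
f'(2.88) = 0.14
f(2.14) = -0.82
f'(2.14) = 0.10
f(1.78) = -0.85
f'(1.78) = 0.06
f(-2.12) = 2.16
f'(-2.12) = -3.16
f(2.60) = -0.77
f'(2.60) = 0.13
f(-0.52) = -0.41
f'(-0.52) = -0.66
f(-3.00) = 6.67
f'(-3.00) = -7.89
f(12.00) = 0.76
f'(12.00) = 0.13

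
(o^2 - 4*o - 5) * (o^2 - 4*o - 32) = o^4 - 8*o^3 - 21*o^2 + 148*o + 160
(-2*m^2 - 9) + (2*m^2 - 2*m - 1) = -2*m - 10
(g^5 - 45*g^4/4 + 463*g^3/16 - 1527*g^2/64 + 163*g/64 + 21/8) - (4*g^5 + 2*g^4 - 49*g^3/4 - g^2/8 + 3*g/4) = -3*g^5 - 53*g^4/4 + 659*g^3/16 - 1519*g^2/64 + 115*g/64 + 21/8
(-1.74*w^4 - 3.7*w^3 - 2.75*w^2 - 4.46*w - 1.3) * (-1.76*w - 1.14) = 3.0624*w^5 + 8.4956*w^4 + 9.058*w^3 + 10.9846*w^2 + 7.3724*w + 1.482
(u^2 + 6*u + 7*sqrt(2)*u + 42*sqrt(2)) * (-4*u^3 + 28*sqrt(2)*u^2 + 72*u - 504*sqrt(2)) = -4*u^5 - 24*u^4 + 464*u^3 + 2784*u^2 - 7056*u - 42336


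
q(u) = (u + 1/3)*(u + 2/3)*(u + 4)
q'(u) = (u + 1/3)*(u + 2/3) + (u + 1/3)*(u + 4) + (u + 2/3)*(u + 4) = 3*u^2 + 10*u + 38/9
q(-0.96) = 0.56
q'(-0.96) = -2.61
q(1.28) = 16.58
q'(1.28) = 21.94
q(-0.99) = 0.64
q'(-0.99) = -2.74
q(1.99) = 36.97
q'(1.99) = 36.00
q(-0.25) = 0.13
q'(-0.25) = 1.91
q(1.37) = 18.63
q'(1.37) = 23.55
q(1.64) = 25.67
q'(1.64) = 28.69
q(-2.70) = 6.26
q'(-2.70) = -0.91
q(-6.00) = -60.44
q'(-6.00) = 52.22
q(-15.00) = -2312.44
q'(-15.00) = 529.22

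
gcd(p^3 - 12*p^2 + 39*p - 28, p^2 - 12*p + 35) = p - 7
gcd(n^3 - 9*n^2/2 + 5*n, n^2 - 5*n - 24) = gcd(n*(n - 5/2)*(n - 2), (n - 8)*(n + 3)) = 1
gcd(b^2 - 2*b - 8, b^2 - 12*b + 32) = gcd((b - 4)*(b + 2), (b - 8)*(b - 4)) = b - 4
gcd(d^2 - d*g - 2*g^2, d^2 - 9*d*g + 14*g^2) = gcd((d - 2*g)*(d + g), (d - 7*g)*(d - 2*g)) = d - 2*g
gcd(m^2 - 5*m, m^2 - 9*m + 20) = m - 5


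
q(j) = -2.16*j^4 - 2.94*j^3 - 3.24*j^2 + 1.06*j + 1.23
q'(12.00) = -16276.70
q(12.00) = -50322.69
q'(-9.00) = 5643.52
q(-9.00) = -12299.25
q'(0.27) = -1.50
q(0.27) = 1.21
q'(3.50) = -500.10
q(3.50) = -484.94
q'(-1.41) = 16.88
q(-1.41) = -7.00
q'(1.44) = -52.36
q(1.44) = -22.03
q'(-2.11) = 56.63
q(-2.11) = -30.63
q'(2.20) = -147.88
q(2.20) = -94.02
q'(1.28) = -39.80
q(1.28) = -14.69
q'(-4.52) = 648.02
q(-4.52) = -699.85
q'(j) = -8.64*j^3 - 8.82*j^2 - 6.48*j + 1.06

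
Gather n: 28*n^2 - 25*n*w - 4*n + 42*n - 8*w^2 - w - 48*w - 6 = 28*n^2 + n*(38 - 25*w) - 8*w^2 - 49*w - 6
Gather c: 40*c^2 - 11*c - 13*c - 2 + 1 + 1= 40*c^2 - 24*c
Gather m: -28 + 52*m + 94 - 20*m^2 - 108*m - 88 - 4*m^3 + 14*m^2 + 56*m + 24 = -4*m^3 - 6*m^2 + 2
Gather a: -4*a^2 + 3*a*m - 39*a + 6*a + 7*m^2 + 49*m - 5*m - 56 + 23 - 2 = -4*a^2 + a*(3*m - 33) + 7*m^2 + 44*m - 35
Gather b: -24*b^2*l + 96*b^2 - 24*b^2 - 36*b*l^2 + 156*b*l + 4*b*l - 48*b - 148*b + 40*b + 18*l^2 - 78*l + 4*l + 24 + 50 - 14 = b^2*(72 - 24*l) + b*(-36*l^2 + 160*l - 156) + 18*l^2 - 74*l + 60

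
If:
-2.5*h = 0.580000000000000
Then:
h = -0.23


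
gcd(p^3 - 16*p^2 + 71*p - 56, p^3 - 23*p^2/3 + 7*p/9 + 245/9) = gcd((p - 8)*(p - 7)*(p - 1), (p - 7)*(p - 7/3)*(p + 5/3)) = p - 7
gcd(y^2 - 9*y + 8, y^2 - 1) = y - 1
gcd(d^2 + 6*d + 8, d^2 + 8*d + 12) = d + 2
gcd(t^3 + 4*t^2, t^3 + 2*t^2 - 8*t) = t^2 + 4*t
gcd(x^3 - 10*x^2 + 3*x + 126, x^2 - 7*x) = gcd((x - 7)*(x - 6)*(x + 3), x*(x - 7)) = x - 7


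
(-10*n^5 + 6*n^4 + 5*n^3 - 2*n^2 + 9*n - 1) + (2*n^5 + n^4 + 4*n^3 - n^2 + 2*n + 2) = -8*n^5 + 7*n^4 + 9*n^3 - 3*n^2 + 11*n + 1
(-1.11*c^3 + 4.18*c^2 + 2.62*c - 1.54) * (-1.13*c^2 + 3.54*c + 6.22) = 1.2543*c^5 - 8.6528*c^4 + 4.9324*c^3 + 37.0146*c^2 + 10.8448*c - 9.5788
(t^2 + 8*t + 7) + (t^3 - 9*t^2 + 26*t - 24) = t^3 - 8*t^2 + 34*t - 17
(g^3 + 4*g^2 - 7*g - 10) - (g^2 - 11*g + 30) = g^3 + 3*g^2 + 4*g - 40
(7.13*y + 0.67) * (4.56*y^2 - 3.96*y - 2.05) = 32.5128*y^3 - 25.1796*y^2 - 17.2697*y - 1.3735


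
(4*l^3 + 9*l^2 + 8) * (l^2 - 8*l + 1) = 4*l^5 - 23*l^4 - 68*l^3 + 17*l^2 - 64*l + 8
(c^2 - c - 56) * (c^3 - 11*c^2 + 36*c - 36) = c^5 - 12*c^4 - 9*c^3 + 544*c^2 - 1980*c + 2016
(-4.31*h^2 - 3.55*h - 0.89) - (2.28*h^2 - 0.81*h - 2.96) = -6.59*h^2 - 2.74*h + 2.07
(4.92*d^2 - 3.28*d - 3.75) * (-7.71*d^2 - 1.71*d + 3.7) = -37.9332*d^4 + 16.8756*d^3 + 52.7253*d^2 - 5.7235*d - 13.875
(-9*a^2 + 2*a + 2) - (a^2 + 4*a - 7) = -10*a^2 - 2*a + 9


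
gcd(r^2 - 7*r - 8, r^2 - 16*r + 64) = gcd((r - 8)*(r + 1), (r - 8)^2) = r - 8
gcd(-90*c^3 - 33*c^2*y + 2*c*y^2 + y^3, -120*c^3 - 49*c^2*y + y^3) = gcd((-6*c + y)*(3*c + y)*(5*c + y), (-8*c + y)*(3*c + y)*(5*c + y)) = 15*c^2 + 8*c*y + y^2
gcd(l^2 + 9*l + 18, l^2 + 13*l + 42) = l + 6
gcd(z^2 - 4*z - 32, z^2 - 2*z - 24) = z + 4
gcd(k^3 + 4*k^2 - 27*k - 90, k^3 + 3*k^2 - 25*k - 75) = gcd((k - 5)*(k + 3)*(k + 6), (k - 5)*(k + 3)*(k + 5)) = k^2 - 2*k - 15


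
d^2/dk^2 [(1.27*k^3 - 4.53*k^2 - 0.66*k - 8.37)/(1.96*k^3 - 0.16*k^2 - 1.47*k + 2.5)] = (-34.008352*k^6 + 6.74200799999999*k^5 - 537.595464*k^4 + 357.553934*k^3 + 143.340732*k^2 + 280.307256*k - 104.345466)/(7.529536*k^9 - 1.843968*k^8 - 16.790928*k^7 + 31.573856*k^6 + 7.889196*k^5 - 44.063232*k^4 + 37.101477*k^3 + 13.20675*k^2 - 27.5625*k + 15.625)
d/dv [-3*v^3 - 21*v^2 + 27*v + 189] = -9*v^2 - 42*v + 27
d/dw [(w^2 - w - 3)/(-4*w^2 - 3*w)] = (-7*w^2 - 24*w - 9)/(w^2*(16*w^2 + 24*w + 9))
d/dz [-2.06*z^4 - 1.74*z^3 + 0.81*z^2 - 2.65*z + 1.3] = -8.24*z^3 - 5.22*z^2 + 1.62*z - 2.65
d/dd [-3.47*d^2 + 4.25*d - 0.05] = 4.25 - 6.94*d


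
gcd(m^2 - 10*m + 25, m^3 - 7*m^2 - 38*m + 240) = m - 5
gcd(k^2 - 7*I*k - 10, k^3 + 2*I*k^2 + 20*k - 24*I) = k - 2*I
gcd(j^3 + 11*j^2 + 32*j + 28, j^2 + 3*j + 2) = j + 2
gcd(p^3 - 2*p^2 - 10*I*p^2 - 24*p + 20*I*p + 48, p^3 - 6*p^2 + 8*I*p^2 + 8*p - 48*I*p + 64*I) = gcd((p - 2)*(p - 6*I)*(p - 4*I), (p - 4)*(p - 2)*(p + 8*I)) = p - 2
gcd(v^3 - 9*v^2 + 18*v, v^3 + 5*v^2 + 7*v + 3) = 1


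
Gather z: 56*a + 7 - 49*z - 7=56*a - 49*z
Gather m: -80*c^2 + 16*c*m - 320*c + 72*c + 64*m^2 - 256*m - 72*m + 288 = -80*c^2 - 248*c + 64*m^2 + m*(16*c - 328) + 288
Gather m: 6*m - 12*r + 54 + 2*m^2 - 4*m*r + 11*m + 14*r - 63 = 2*m^2 + m*(17 - 4*r) + 2*r - 9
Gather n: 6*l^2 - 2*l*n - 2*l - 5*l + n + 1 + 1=6*l^2 - 7*l + n*(1 - 2*l) + 2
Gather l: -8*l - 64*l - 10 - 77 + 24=-72*l - 63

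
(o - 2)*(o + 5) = o^2 + 3*o - 10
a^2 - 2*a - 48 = (a - 8)*(a + 6)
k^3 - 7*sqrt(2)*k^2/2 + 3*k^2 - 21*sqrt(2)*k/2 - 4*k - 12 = (k + 3)*(k - 4*sqrt(2))*(k + sqrt(2)/2)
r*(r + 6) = r^2 + 6*r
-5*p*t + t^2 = t*(-5*p + t)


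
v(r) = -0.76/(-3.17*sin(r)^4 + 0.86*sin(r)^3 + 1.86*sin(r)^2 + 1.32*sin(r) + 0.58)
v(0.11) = -1.02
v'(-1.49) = 0.09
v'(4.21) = -1.23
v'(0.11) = 2.35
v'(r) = -0.76*(12.68*sin(r)^3*cos(r) - 2.58*sin(r)^2*cos(r) - 3.72*sin(r)*cos(r) - 1.32*cos(r))/(-3.17*sin(r)^4 + 0.86*sin(r)^3 + 1.86*sin(r)^2 + 1.32*sin(r) + 0.58)^2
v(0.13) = -0.97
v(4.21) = 0.48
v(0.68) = -0.41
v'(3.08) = -2.64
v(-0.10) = -1.63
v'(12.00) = 9635.91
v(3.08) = -1.14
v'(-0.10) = 3.44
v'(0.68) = 0.26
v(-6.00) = -0.70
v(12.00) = -65.45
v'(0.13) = 2.23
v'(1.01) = -0.15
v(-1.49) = 0.26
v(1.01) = -0.40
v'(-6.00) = 1.39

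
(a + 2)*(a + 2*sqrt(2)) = a^2 + 2*a + 2*sqrt(2)*a + 4*sqrt(2)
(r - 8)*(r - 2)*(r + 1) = r^3 - 9*r^2 + 6*r + 16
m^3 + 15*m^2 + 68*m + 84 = (m + 2)*(m + 6)*(m + 7)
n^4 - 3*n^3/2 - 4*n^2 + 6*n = n*(n - 2)*(n - 3/2)*(n + 2)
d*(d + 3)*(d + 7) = d^3 + 10*d^2 + 21*d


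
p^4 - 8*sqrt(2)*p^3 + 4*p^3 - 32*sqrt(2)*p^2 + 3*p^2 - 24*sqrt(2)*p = p*(p + 1)*(p + 3)*(p - 8*sqrt(2))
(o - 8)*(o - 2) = o^2 - 10*o + 16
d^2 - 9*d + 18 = (d - 6)*(d - 3)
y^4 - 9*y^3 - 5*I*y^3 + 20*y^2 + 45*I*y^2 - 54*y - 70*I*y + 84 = (y - 7)*(y - 2)*(y - 6*I)*(y + I)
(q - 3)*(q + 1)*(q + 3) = q^3 + q^2 - 9*q - 9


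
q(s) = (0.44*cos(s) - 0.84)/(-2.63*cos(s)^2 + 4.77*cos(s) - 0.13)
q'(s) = (-5.26*sin(s)*cos(s) + 4.77*sin(s))*(0.44*cos(s) - 0.84)/(-2.63*cos(s)^2 + 4.77*cos(s) - 0.13)^2 - 0.44*sin(s)/(-2.63*cos(s)^2 + 4.77*cos(s) - 0.13) = (-1.1572*cos(s)^2 + 4.4184*cos(s) - 3.9496)*sin(s)/(6.9169*cos(s)^4 - 25.0902*cos(s)^3 + 23.4367*cos(s)^2 - 1.2402*cos(s) + 0.0169)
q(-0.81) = -0.28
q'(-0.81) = 0.29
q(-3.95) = 0.24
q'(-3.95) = -0.25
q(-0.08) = -0.20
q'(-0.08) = 0.01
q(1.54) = -57.47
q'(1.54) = -18434.31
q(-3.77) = 0.21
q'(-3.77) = -0.15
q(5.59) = -0.25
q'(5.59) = 0.20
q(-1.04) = -0.38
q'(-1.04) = 0.67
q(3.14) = 0.17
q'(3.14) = -0.00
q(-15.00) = 0.22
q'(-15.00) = 0.19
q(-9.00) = 0.19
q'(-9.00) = 0.08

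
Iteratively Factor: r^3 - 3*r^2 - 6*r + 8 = (r + 2)*(r^2 - 5*r + 4) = (r - 1)*(r + 2)*(r - 4)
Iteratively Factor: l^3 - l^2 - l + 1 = (l + 1)*(l^2 - 2*l + 1) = (l - 1)*(l + 1)*(l - 1)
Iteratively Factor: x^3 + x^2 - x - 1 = (x + 1)*(x^2 - 1) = (x + 1)^2*(x - 1)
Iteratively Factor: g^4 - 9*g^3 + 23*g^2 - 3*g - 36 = (g + 1)*(g^3 - 10*g^2 + 33*g - 36) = (g - 3)*(g + 1)*(g^2 - 7*g + 12) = (g - 3)^2*(g + 1)*(g - 4)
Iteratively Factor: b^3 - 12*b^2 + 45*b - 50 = (b - 2)*(b^2 - 10*b + 25) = (b - 5)*(b - 2)*(b - 5)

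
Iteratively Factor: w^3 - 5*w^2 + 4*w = (w - 4)*(w^2 - w) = w*(w - 4)*(w - 1)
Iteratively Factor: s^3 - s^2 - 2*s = (s + 1)*(s^2 - 2*s) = (s - 2)*(s + 1)*(s)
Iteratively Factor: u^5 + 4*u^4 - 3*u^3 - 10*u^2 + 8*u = (u + 2)*(u^4 + 2*u^3 - 7*u^2 + 4*u) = (u + 2)*(u + 4)*(u^3 - 2*u^2 + u) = u*(u + 2)*(u + 4)*(u^2 - 2*u + 1) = u*(u - 1)*(u + 2)*(u + 4)*(u - 1)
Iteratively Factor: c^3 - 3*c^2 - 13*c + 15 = (c - 5)*(c^2 + 2*c - 3) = (c - 5)*(c + 3)*(c - 1)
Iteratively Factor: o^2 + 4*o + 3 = (o + 3)*(o + 1)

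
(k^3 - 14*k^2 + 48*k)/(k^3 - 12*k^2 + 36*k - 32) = k*(k - 6)/(k^2 - 4*k + 4)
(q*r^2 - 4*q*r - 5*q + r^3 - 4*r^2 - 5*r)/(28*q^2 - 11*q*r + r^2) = (q*r^2 - 4*q*r - 5*q + r^3 - 4*r^2 - 5*r)/(28*q^2 - 11*q*r + r^2)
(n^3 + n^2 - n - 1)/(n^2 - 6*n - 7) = (n^2 - 1)/(n - 7)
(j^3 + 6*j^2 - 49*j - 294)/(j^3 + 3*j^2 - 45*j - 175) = (j^2 + 13*j + 42)/(j^2 + 10*j + 25)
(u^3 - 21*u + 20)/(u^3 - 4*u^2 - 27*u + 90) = (u^2 - 5*u + 4)/(u^2 - 9*u + 18)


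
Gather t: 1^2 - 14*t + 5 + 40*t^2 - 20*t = 40*t^2 - 34*t + 6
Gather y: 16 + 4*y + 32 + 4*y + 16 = 8*y + 64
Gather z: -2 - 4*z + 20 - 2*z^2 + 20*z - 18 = -2*z^2 + 16*z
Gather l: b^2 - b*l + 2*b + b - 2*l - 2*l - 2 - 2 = b^2 + 3*b + l*(-b - 4) - 4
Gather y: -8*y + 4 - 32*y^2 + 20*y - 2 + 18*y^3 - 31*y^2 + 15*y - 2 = 18*y^3 - 63*y^2 + 27*y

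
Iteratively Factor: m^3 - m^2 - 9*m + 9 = (m - 3)*(m^2 + 2*m - 3) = (m - 3)*(m - 1)*(m + 3)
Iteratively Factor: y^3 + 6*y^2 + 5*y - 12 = (y + 3)*(y^2 + 3*y - 4) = (y - 1)*(y + 3)*(y + 4)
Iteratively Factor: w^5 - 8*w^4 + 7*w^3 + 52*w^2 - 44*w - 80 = (w + 1)*(w^4 - 9*w^3 + 16*w^2 + 36*w - 80) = (w - 5)*(w + 1)*(w^3 - 4*w^2 - 4*w + 16) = (w - 5)*(w + 1)*(w + 2)*(w^2 - 6*w + 8) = (w - 5)*(w - 4)*(w + 1)*(w + 2)*(w - 2)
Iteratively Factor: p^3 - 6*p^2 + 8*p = (p - 2)*(p^2 - 4*p) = (p - 4)*(p - 2)*(p)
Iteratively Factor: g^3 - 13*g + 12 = (g - 3)*(g^2 + 3*g - 4) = (g - 3)*(g + 4)*(g - 1)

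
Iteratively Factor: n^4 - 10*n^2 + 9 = (n - 3)*(n^3 + 3*n^2 - n - 3) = (n - 3)*(n - 1)*(n^2 + 4*n + 3) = (n - 3)*(n - 1)*(n + 1)*(n + 3)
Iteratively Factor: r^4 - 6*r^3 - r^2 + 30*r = (r - 5)*(r^3 - r^2 - 6*r) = (r - 5)*(r - 3)*(r^2 + 2*r) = r*(r - 5)*(r - 3)*(r + 2)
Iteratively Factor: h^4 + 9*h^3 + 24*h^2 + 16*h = (h)*(h^3 + 9*h^2 + 24*h + 16) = h*(h + 4)*(h^2 + 5*h + 4) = h*(h + 4)^2*(h + 1)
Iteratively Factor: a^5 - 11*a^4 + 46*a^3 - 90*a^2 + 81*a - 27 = (a - 3)*(a^4 - 8*a^3 + 22*a^2 - 24*a + 9) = (a - 3)^2*(a^3 - 5*a^2 + 7*a - 3) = (a - 3)^2*(a - 1)*(a^2 - 4*a + 3) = (a - 3)^2*(a - 1)^2*(a - 3)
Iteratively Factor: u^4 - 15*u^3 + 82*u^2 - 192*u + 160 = (u - 4)*(u^3 - 11*u^2 + 38*u - 40) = (u - 5)*(u - 4)*(u^2 - 6*u + 8) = (u - 5)*(u - 4)^2*(u - 2)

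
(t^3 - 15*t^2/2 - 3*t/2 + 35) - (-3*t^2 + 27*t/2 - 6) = t^3 - 9*t^2/2 - 15*t + 41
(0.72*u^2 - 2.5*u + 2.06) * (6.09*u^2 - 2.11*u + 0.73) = 4.3848*u^4 - 16.7442*u^3 + 18.346*u^2 - 6.1716*u + 1.5038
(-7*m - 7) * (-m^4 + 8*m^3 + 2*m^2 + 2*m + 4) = 7*m^5 - 49*m^4 - 70*m^3 - 28*m^2 - 42*m - 28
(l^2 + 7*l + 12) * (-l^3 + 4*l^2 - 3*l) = -l^5 - 3*l^4 + 13*l^3 + 27*l^2 - 36*l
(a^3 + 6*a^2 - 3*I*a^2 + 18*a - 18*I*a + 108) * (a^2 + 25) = a^5 + 6*a^4 - 3*I*a^4 + 43*a^3 - 18*I*a^3 + 258*a^2 - 75*I*a^2 + 450*a - 450*I*a + 2700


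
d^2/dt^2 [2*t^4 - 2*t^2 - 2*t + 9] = 24*t^2 - 4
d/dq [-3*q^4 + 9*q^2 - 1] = -12*q^3 + 18*q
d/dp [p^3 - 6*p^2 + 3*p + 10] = 3*p^2 - 12*p + 3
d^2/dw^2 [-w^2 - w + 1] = -2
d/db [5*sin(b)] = 5*cos(b)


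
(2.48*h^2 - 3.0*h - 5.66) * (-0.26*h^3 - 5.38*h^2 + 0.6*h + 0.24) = -0.6448*h^5 - 12.5624*h^4 + 19.0996*h^3 + 29.246*h^2 - 4.116*h - 1.3584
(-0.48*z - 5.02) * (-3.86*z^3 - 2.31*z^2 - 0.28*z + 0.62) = 1.8528*z^4 + 20.486*z^3 + 11.7306*z^2 + 1.108*z - 3.1124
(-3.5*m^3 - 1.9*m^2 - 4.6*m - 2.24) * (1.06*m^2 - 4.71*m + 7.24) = -3.71*m^5 + 14.471*m^4 - 21.267*m^3 + 5.5356*m^2 - 22.7536*m - 16.2176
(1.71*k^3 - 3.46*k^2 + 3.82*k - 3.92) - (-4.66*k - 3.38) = 1.71*k^3 - 3.46*k^2 + 8.48*k - 0.54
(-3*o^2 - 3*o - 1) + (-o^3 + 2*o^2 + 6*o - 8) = -o^3 - o^2 + 3*o - 9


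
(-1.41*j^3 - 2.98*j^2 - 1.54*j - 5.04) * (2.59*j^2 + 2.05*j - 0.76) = -3.6519*j^5 - 10.6087*j^4 - 9.026*j^3 - 13.9458*j^2 - 9.1616*j + 3.8304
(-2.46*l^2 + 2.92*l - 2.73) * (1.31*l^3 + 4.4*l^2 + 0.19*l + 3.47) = -3.2226*l^5 - 6.9988*l^4 + 8.8043*l^3 - 19.9934*l^2 + 9.6137*l - 9.4731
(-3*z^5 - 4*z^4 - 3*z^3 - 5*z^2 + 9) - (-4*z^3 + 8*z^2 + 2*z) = -3*z^5 - 4*z^4 + z^3 - 13*z^2 - 2*z + 9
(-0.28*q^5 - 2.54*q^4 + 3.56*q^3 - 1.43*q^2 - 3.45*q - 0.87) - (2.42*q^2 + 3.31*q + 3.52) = -0.28*q^5 - 2.54*q^4 + 3.56*q^3 - 3.85*q^2 - 6.76*q - 4.39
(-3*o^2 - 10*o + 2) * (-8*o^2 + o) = 24*o^4 + 77*o^3 - 26*o^2 + 2*o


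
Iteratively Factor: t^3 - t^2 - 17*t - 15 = (t + 3)*(t^2 - 4*t - 5) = (t + 1)*(t + 3)*(t - 5)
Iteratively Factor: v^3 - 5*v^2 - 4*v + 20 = (v - 2)*(v^2 - 3*v - 10) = (v - 5)*(v - 2)*(v + 2)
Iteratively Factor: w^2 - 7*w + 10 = (w - 2)*(w - 5)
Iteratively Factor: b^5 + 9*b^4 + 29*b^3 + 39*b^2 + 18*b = (b + 2)*(b^4 + 7*b^3 + 15*b^2 + 9*b) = (b + 1)*(b + 2)*(b^3 + 6*b^2 + 9*b) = (b + 1)*(b + 2)*(b + 3)*(b^2 + 3*b) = (b + 1)*(b + 2)*(b + 3)^2*(b)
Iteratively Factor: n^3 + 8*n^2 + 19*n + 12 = (n + 1)*(n^2 + 7*n + 12) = (n + 1)*(n + 4)*(n + 3)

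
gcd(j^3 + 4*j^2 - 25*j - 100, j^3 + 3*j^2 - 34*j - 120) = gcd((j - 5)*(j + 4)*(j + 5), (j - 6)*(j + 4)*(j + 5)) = j^2 + 9*j + 20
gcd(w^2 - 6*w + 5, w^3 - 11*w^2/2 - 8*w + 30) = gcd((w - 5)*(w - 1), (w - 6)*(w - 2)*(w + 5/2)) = 1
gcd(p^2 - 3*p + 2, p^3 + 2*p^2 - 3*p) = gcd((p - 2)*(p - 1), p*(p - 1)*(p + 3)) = p - 1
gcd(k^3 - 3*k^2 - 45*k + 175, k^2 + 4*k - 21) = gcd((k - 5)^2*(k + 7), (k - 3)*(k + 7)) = k + 7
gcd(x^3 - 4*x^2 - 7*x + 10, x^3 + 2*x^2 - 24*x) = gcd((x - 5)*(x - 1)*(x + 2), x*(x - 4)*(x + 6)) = 1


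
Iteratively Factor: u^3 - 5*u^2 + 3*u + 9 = (u + 1)*(u^2 - 6*u + 9) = (u - 3)*(u + 1)*(u - 3)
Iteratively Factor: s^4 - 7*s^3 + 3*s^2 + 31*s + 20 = (s + 1)*(s^3 - 8*s^2 + 11*s + 20) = (s - 4)*(s + 1)*(s^2 - 4*s - 5) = (s - 5)*(s - 4)*(s + 1)*(s + 1)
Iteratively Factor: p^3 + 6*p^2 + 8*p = (p + 2)*(p^2 + 4*p) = p*(p + 2)*(p + 4)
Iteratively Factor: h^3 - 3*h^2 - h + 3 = (h - 1)*(h^2 - 2*h - 3) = (h - 1)*(h + 1)*(h - 3)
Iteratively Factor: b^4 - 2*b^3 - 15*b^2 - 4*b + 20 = (b - 1)*(b^3 - b^2 - 16*b - 20) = (b - 1)*(b + 2)*(b^2 - 3*b - 10) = (b - 5)*(b - 1)*(b + 2)*(b + 2)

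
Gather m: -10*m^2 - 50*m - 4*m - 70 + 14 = -10*m^2 - 54*m - 56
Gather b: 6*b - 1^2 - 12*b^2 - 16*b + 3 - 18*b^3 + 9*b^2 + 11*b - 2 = -18*b^3 - 3*b^2 + b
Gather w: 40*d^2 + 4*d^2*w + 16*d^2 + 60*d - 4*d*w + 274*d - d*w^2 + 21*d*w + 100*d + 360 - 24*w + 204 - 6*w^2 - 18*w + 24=56*d^2 + 434*d + w^2*(-d - 6) + w*(4*d^2 + 17*d - 42) + 588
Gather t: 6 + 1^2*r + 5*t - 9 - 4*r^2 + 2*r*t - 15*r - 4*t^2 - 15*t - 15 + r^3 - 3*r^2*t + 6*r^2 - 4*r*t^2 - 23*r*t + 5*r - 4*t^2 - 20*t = r^3 + 2*r^2 - 9*r + t^2*(-4*r - 8) + t*(-3*r^2 - 21*r - 30) - 18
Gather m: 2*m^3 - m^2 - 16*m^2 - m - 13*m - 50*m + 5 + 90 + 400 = 2*m^3 - 17*m^2 - 64*m + 495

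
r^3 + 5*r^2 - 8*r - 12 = (r - 2)*(r + 1)*(r + 6)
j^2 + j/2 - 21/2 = (j - 3)*(j + 7/2)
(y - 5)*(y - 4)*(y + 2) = y^3 - 7*y^2 + 2*y + 40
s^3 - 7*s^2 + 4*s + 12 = (s - 6)*(s - 2)*(s + 1)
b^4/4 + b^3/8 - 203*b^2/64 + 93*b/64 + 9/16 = (b/4 + 1)*(b - 3)*(b - 3/4)*(b + 1/4)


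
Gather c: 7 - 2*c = 7 - 2*c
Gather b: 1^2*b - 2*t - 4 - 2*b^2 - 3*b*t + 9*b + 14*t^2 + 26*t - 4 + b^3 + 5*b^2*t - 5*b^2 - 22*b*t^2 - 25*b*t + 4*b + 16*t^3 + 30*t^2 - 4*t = b^3 + b^2*(5*t - 7) + b*(-22*t^2 - 28*t + 14) + 16*t^3 + 44*t^2 + 20*t - 8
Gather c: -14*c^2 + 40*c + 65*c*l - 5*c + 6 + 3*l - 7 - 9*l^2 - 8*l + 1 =-14*c^2 + c*(65*l + 35) - 9*l^2 - 5*l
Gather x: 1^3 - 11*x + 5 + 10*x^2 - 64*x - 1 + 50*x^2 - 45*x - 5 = 60*x^2 - 120*x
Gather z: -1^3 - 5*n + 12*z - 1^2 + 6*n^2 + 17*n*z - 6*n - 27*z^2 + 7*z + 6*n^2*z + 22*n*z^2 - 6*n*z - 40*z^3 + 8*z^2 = 6*n^2 - 11*n - 40*z^3 + z^2*(22*n - 19) + z*(6*n^2 + 11*n + 19) - 2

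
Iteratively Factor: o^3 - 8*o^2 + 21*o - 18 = (o - 3)*(o^2 - 5*o + 6) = (o - 3)^2*(o - 2)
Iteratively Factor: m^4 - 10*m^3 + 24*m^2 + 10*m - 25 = (m - 1)*(m^3 - 9*m^2 + 15*m + 25) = (m - 5)*(m - 1)*(m^2 - 4*m - 5) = (m - 5)^2*(m - 1)*(m + 1)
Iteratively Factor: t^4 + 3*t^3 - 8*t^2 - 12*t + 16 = (t - 1)*(t^3 + 4*t^2 - 4*t - 16) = (t - 1)*(t + 4)*(t^2 - 4) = (t - 2)*(t - 1)*(t + 4)*(t + 2)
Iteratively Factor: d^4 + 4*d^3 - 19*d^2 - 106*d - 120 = (d + 4)*(d^3 - 19*d - 30) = (d + 2)*(d + 4)*(d^2 - 2*d - 15) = (d - 5)*(d + 2)*(d + 4)*(d + 3)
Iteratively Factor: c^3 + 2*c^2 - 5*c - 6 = (c + 1)*(c^2 + c - 6) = (c + 1)*(c + 3)*(c - 2)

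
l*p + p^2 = p*(l + p)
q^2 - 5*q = q*(q - 5)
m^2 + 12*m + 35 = (m + 5)*(m + 7)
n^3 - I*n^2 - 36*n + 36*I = (n - 6)*(n + 6)*(n - I)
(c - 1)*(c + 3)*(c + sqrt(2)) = c^3 + sqrt(2)*c^2 + 2*c^2 - 3*c + 2*sqrt(2)*c - 3*sqrt(2)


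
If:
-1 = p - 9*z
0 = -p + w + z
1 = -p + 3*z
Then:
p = -1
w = -1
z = 0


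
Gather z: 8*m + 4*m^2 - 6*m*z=4*m^2 - 6*m*z + 8*m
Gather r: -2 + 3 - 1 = 0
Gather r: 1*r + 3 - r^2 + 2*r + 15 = -r^2 + 3*r + 18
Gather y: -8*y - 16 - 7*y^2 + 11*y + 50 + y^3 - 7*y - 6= y^3 - 7*y^2 - 4*y + 28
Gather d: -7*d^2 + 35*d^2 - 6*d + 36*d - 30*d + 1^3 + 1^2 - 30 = 28*d^2 - 28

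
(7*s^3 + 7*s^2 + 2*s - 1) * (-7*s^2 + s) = -49*s^5 - 42*s^4 - 7*s^3 + 9*s^2 - s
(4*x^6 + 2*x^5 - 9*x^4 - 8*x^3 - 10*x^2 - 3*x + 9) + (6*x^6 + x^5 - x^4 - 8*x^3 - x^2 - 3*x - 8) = 10*x^6 + 3*x^5 - 10*x^4 - 16*x^3 - 11*x^2 - 6*x + 1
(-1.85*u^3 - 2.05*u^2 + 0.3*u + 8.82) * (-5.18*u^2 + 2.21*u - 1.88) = 9.583*u^5 + 6.5305*u^4 - 2.6065*u^3 - 41.1706*u^2 + 18.9282*u - 16.5816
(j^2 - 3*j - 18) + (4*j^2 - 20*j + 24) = 5*j^2 - 23*j + 6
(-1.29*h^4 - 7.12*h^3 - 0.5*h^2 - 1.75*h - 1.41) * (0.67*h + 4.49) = -0.8643*h^5 - 10.5625*h^4 - 32.3038*h^3 - 3.4175*h^2 - 8.8022*h - 6.3309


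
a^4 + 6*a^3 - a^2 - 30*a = a*(a - 2)*(a + 3)*(a + 5)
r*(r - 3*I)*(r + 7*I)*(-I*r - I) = -I*r^4 + 4*r^3 - I*r^3 + 4*r^2 - 21*I*r^2 - 21*I*r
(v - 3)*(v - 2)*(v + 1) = v^3 - 4*v^2 + v + 6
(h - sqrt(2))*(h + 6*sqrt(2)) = h^2 + 5*sqrt(2)*h - 12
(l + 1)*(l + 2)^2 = l^3 + 5*l^2 + 8*l + 4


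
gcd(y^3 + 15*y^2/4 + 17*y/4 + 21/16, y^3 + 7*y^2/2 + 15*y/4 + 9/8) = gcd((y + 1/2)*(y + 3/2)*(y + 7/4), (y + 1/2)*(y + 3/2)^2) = y^2 + 2*y + 3/4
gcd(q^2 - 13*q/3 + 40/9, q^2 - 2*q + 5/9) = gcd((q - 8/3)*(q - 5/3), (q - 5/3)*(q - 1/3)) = q - 5/3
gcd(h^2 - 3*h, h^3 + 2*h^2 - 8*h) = h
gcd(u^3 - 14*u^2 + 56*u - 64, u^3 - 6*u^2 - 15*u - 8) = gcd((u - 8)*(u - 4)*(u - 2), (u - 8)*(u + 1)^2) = u - 8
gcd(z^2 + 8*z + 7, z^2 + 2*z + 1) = z + 1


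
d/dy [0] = 0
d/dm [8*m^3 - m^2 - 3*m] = 24*m^2 - 2*m - 3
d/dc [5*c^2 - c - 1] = 10*c - 1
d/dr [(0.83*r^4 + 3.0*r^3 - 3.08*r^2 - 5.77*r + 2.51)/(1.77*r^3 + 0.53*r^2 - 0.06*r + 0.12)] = (1.4691*r^6 + 0.879799999999996*r^5 + 6.8922*r^4 + 20.4642*r^3 - 9.0052*r^2 - 3.3998*r - 0.5418)/(3.1329*r^6 + 1.8762*r^5 + 0.0685*r^4 + 0.3612*r^3 + 0.1308*r^2 - 0.0144*r + 0.0144)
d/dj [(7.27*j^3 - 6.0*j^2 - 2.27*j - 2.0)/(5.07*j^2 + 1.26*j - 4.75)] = (36.8589*j^4 + 18.3204*j^3 - 99.6486*j^2 + 77.28*j + 13.3025)/(25.7049*j^4 + 12.7764*j^3 - 46.5774*j^2 - 11.97*j + 22.5625)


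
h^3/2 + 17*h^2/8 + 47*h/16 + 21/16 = (h/2 + 1/2)*(h + 3/2)*(h + 7/4)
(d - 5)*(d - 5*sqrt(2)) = d^2 - 5*sqrt(2)*d - 5*d + 25*sqrt(2)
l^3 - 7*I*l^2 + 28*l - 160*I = (l - 8*I)*(l - 4*I)*(l + 5*I)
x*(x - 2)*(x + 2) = x^3 - 4*x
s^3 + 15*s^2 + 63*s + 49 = (s + 1)*(s + 7)^2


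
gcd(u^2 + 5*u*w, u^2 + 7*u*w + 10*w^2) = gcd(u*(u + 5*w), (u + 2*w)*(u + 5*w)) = u + 5*w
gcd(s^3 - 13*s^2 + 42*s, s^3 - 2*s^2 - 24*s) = s^2 - 6*s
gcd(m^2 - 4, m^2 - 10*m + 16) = m - 2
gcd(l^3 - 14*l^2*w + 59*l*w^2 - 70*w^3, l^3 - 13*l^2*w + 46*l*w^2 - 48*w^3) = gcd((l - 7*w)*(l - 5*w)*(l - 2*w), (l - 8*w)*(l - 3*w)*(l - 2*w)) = -l + 2*w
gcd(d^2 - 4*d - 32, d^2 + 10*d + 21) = 1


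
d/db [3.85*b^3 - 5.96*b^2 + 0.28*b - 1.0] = 11.55*b^2 - 11.92*b + 0.28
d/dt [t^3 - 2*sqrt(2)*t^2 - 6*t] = 3*t^2 - 4*sqrt(2)*t - 6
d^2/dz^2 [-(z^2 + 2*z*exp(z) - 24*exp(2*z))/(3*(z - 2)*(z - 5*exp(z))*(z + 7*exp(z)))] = 2*(-22*z^6*exp(2*z) - z^6 - 33*z^5*exp(3*z) + 154*z^5*exp(2*z) - 6*z^5*exp(z) - 792*z^4*exp(4*z) + 264*z^4*exp(3*z) - 281*z^4*exp(2*z) - 385*z^3*exp(5*z) + 4026*z^3*exp(4*z) - 292*z^3*exp(3*z) + 352*z^3*exp(2*z) + 1540*z^2*exp(5*z) - 10284*z^2*exp(4*z) + 660*z^2*exp(3*z) - 132*z^2*exp(2*z) - 8120*z*exp(5*z) + 6600*z*exp(4*z) - 264*z*exp(3*z) + 29400*exp(6*z) + 1540*exp(5*z) - 1716*exp(4*z))/(3*(z^9 + 6*z^8*exp(z) - 6*z^8 - 93*z^7*exp(2*z) - 36*z^7*exp(z) + 12*z^7 - 412*z^6*exp(3*z) + 558*z^6*exp(2*z) + 72*z^6*exp(z) - 8*z^6 + 3255*z^5*exp(4*z) + 2472*z^5*exp(3*z) - 1116*z^5*exp(2*z) - 48*z^5*exp(z) + 7350*z^4*exp(5*z) - 19530*z^4*exp(4*z) - 4944*z^4*exp(3*z) + 744*z^4*exp(2*z) - 42875*z^3*exp(6*z) - 44100*z^3*exp(5*z) + 39060*z^3*exp(4*z) + 3296*z^3*exp(3*z) + 257250*z^2*exp(6*z) + 88200*z^2*exp(5*z) - 26040*z^2*exp(4*z) - 514500*z*exp(6*z) - 58800*z*exp(5*z) + 343000*exp(6*z)))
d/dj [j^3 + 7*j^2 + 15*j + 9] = 3*j^2 + 14*j + 15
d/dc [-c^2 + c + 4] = 1 - 2*c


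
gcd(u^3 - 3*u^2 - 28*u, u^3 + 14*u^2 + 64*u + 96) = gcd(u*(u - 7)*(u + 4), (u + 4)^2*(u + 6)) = u + 4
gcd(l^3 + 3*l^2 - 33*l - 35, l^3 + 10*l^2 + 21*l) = l + 7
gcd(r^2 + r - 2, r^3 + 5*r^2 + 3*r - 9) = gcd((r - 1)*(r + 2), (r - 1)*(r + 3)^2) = r - 1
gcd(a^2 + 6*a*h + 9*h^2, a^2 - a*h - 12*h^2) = a + 3*h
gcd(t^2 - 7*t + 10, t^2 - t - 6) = 1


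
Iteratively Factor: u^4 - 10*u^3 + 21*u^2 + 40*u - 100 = (u - 5)*(u^3 - 5*u^2 - 4*u + 20) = (u - 5)^2*(u^2 - 4) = (u - 5)^2*(u + 2)*(u - 2)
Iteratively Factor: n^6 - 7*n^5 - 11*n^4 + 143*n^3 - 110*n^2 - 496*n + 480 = (n - 1)*(n^5 - 6*n^4 - 17*n^3 + 126*n^2 + 16*n - 480) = (n - 4)*(n - 1)*(n^4 - 2*n^3 - 25*n^2 + 26*n + 120) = (n - 4)*(n - 3)*(n - 1)*(n^3 + n^2 - 22*n - 40) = (n - 5)*(n - 4)*(n - 3)*(n - 1)*(n^2 + 6*n + 8) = (n - 5)*(n - 4)*(n - 3)*(n - 1)*(n + 4)*(n + 2)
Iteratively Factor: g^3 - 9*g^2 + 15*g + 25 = (g - 5)*(g^2 - 4*g - 5) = (g - 5)^2*(g + 1)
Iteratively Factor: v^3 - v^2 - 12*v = (v)*(v^2 - v - 12) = v*(v - 4)*(v + 3)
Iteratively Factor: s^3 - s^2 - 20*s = (s)*(s^2 - s - 20) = s*(s - 5)*(s + 4)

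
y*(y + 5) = y^2 + 5*y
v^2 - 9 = (v - 3)*(v + 3)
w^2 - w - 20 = (w - 5)*(w + 4)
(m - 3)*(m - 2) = m^2 - 5*m + 6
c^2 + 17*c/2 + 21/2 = (c + 3/2)*(c + 7)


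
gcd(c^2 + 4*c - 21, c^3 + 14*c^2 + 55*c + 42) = c + 7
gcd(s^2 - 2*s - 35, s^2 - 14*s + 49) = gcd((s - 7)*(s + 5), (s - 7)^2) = s - 7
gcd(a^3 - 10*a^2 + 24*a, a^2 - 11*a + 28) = a - 4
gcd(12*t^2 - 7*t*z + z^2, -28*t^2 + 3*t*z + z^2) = -4*t + z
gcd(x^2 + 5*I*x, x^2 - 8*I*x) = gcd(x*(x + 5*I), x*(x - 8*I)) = x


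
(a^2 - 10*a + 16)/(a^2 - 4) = (a - 8)/(a + 2)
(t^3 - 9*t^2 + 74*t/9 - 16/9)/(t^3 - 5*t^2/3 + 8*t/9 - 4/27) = 3*(t - 8)/(3*t - 2)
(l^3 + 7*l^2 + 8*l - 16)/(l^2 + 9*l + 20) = (l^2 + 3*l - 4)/(l + 5)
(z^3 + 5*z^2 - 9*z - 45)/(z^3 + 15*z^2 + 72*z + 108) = (z^2 + 2*z - 15)/(z^2 + 12*z + 36)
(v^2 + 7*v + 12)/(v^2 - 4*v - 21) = (v + 4)/(v - 7)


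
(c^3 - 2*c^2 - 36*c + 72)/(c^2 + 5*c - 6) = (c^2 - 8*c + 12)/(c - 1)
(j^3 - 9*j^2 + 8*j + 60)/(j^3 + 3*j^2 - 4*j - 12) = (j^2 - 11*j + 30)/(j^2 + j - 6)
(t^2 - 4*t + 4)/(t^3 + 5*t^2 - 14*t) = (t - 2)/(t*(t + 7))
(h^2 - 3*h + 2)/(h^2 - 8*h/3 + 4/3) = 3*(h - 1)/(3*h - 2)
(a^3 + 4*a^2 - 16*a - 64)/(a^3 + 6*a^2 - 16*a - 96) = (a + 4)/(a + 6)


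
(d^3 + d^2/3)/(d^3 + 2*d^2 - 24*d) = d*(3*d + 1)/(3*(d^2 + 2*d - 24))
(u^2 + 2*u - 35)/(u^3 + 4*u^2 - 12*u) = (u^2 + 2*u - 35)/(u*(u^2 + 4*u - 12))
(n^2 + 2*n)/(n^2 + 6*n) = (n + 2)/(n + 6)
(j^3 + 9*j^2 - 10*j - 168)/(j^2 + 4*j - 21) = (j^2 + 2*j - 24)/(j - 3)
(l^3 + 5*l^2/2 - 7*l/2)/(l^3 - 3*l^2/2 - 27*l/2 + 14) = l/(l - 4)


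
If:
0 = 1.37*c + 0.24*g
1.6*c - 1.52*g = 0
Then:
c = 0.00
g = 0.00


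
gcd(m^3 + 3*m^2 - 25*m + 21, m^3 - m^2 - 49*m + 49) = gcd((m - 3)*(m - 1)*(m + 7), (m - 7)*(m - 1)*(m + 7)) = m^2 + 6*m - 7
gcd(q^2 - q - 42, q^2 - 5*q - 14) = q - 7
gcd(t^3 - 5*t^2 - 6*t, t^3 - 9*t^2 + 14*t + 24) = t^2 - 5*t - 6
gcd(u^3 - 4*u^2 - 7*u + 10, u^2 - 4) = u + 2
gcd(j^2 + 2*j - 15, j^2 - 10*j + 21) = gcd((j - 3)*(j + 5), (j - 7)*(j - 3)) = j - 3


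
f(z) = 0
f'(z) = 0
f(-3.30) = 0.00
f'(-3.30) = 0.00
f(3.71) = 0.00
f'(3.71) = 0.00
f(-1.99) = 0.00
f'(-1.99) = 0.00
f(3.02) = 0.00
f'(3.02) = 0.00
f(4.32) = 0.00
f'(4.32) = 0.00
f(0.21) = 0.00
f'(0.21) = 0.00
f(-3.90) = 0.00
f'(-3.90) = 0.00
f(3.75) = 0.00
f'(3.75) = 0.00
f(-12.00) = 0.00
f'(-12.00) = 0.00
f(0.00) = 0.00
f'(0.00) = 0.00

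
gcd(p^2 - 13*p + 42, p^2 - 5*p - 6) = p - 6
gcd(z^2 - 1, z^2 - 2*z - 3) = z + 1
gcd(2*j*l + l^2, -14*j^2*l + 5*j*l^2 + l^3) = l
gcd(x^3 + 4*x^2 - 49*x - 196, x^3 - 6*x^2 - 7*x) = x - 7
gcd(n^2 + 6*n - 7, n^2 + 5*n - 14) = n + 7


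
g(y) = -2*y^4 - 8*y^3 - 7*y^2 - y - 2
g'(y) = -8*y^3 - 24*y^2 - 14*y - 1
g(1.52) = -58.46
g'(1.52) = -105.82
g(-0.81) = -2.39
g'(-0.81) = -1.15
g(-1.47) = 0.42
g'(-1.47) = -6.87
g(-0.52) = -2.39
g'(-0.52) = 0.92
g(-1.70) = 2.07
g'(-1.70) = -7.26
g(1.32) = -39.99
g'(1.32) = -79.70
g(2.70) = -319.48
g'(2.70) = -371.22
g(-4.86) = -359.92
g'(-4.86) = 418.50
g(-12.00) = -28646.00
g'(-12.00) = 10535.00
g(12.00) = -56318.00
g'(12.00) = -17449.00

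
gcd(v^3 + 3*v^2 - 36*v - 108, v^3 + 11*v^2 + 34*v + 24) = v + 6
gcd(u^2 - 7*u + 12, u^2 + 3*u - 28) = u - 4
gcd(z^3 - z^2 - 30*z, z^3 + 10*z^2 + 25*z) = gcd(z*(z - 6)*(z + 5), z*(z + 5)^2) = z^2 + 5*z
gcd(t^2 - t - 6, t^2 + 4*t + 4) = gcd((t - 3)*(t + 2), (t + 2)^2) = t + 2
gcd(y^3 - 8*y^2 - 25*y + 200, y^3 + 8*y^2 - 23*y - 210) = y - 5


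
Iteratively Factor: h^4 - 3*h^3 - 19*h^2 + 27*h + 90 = (h - 3)*(h^3 - 19*h - 30) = (h - 3)*(h + 3)*(h^2 - 3*h - 10) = (h - 3)*(h + 2)*(h + 3)*(h - 5)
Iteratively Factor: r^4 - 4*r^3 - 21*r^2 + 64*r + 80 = (r + 1)*(r^3 - 5*r^2 - 16*r + 80) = (r - 4)*(r + 1)*(r^2 - r - 20) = (r - 4)*(r + 1)*(r + 4)*(r - 5)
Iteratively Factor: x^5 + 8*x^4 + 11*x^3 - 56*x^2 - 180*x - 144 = (x - 3)*(x^4 + 11*x^3 + 44*x^2 + 76*x + 48) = (x - 3)*(x + 2)*(x^3 + 9*x^2 + 26*x + 24) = (x - 3)*(x + 2)*(x + 3)*(x^2 + 6*x + 8) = (x - 3)*(x + 2)^2*(x + 3)*(x + 4)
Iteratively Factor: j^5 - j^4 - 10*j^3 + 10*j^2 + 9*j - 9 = (j - 3)*(j^4 + 2*j^3 - 4*j^2 - 2*j + 3) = (j - 3)*(j + 3)*(j^3 - j^2 - j + 1) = (j - 3)*(j - 1)*(j + 3)*(j^2 - 1) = (j - 3)*(j - 1)^2*(j + 3)*(j + 1)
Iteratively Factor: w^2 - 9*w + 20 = (w - 4)*(w - 5)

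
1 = 1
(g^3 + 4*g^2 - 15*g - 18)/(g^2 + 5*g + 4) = (g^2 + 3*g - 18)/(g + 4)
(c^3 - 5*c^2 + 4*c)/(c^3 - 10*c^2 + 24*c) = (c - 1)/(c - 6)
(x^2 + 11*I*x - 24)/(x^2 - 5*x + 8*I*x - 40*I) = (x + 3*I)/(x - 5)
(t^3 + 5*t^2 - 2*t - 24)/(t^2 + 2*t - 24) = (t^3 + 5*t^2 - 2*t - 24)/(t^2 + 2*t - 24)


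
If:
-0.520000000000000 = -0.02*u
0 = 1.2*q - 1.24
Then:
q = 1.03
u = 26.00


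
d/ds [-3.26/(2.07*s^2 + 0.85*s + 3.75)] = (13.4964*s + 2.771)/(2.07*s^2 + 0.85*s + 3.75)^2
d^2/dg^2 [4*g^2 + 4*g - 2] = 8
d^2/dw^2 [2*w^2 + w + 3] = 4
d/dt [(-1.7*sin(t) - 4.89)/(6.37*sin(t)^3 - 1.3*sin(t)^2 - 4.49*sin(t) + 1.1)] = (21.658*sin(t)^3 + 91.2379*sin(t)^2 - 12.714*sin(t) - 23.8261)*cos(t)/(40.5769*sin(t)^6 - 16.562*sin(t)^5 - 55.5126*sin(t)^4 + 25.688*sin(t)^3 + 17.3001*sin(t)^2 - 9.878*sin(t) + 1.21)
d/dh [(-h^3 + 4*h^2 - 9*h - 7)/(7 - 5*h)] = (10*h^3 - 41*h^2 + 56*h - 98)/(25*h^2 - 70*h + 49)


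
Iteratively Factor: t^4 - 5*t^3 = (t)*(t^3 - 5*t^2) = t^2*(t^2 - 5*t) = t^3*(t - 5)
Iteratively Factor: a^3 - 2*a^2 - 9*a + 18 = (a - 2)*(a^2 - 9) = (a - 2)*(a + 3)*(a - 3)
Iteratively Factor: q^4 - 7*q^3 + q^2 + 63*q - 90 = (q - 3)*(q^3 - 4*q^2 - 11*q + 30) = (q - 3)*(q + 3)*(q^2 - 7*q + 10) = (q - 5)*(q - 3)*(q + 3)*(q - 2)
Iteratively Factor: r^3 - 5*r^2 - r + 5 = (r - 5)*(r^2 - 1) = (r - 5)*(r + 1)*(r - 1)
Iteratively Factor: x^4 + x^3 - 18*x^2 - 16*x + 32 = (x - 1)*(x^3 + 2*x^2 - 16*x - 32) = (x - 1)*(x + 4)*(x^2 - 2*x - 8) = (x - 4)*(x - 1)*(x + 4)*(x + 2)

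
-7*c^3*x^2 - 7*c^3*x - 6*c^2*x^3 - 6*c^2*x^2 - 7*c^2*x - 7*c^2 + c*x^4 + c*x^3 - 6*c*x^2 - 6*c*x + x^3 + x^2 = (-7*c + x)*(c + x)*(x + 1)*(c*x + 1)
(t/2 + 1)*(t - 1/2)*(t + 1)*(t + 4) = t^4/2 + 13*t^3/4 + 21*t^2/4 + t/2 - 2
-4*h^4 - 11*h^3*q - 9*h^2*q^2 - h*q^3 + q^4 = (-4*h + q)*(h + q)^3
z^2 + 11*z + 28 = (z + 4)*(z + 7)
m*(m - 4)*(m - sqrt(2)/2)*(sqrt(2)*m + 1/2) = sqrt(2)*m^4 - 4*sqrt(2)*m^3 - m^3/2 - sqrt(2)*m^2/4 + 2*m^2 + sqrt(2)*m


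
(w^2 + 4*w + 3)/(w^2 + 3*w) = (w + 1)/w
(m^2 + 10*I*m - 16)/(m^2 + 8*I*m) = (m + 2*I)/m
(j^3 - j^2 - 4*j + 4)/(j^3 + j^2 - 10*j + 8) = (j + 2)/(j + 4)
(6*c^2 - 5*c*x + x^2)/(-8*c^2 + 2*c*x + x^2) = (-3*c + x)/(4*c + x)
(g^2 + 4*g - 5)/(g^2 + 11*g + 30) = (g - 1)/(g + 6)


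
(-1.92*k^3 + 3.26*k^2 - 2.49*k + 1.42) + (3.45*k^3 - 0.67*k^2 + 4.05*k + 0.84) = 1.53*k^3 + 2.59*k^2 + 1.56*k + 2.26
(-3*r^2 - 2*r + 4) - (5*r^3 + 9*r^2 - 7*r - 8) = -5*r^3 - 12*r^2 + 5*r + 12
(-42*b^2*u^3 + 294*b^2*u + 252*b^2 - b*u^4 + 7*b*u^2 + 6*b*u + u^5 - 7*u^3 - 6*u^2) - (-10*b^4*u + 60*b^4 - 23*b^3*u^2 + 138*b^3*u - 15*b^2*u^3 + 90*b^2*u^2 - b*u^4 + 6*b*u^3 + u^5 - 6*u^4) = 10*b^4*u - 60*b^4 + 23*b^3*u^2 - 138*b^3*u - 27*b^2*u^3 - 90*b^2*u^2 + 294*b^2*u + 252*b^2 - 6*b*u^3 + 7*b*u^2 + 6*b*u + 6*u^4 - 7*u^3 - 6*u^2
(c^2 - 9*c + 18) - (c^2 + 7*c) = 18 - 16*c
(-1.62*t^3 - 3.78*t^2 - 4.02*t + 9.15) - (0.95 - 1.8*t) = -1.62*t^3 - 3.78*t^2 - 2.22*t + 8.2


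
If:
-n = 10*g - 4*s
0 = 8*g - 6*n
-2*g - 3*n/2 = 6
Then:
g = -3/2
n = -2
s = -17/4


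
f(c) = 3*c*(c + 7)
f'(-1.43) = 12.42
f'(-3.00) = 3.00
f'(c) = 6*c + 21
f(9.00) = 432.00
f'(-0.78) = 16.32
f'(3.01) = 39.06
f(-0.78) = -14.55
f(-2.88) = -35.60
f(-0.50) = -9.75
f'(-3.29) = 1.26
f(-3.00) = -36.00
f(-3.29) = -36.62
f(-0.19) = -3.88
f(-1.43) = -23.90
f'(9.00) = 75.00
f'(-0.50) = 18.00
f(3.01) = 90.39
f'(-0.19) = 19.86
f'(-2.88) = 3.72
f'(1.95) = 32.70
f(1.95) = 52.36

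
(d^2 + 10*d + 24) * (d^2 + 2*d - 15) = d^4 + 12*d^3 + 29*d^2 - 102*d - 360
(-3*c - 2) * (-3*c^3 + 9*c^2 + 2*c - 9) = 9*c^4 - 21*c^3 - 24*c^2 + 23*c + 18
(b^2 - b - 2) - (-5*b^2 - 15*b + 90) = 6*b^2 + 14*b - 92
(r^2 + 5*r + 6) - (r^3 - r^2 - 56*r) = -r^3 + 2*r^2 + 61*r + 6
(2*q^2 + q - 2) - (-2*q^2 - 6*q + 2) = 4*q^2 + 7*q - 4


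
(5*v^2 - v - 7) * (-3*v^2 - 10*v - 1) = -15*v^4 - 47*v^3 + 26*v^2 + 71*v + 7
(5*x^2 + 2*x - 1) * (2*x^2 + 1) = 10*x^4 + 4*x^3 + 3*x^2 + 2*x - 1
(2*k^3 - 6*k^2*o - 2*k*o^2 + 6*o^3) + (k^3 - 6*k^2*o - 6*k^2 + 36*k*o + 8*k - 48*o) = 3*k^3 - 12*k^2*o - 6*k^2 - 2*k*o^2 + 36*k*o + 8*k + 6*o^3 - 48*o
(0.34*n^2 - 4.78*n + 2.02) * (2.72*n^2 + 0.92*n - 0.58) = 0.9248*n^4 - 12.6888*n^3 + 0.8996*n^2 + 4.6308*n - 1.1716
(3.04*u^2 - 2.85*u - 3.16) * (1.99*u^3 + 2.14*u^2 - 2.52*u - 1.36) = 6.0496*u^5 + 0.8341*u^4 - 20.0482*u^3 - 3.7148*u^2 + 11.8392*u + 4.2976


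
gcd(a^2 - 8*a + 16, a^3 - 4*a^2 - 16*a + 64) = a^2 - 8*a + 16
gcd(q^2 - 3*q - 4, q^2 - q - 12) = q - 4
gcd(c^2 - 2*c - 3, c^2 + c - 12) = c - 3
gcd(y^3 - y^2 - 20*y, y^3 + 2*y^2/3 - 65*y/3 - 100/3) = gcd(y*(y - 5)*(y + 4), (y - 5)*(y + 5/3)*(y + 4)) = y^2 - y - 20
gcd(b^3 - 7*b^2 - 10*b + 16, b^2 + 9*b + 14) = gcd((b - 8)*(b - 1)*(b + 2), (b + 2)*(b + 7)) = b + 2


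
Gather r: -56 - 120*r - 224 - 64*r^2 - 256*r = -64*r^2 - 376*r - 280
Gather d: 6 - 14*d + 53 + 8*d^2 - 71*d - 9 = 8*d^2 - 85*d + 50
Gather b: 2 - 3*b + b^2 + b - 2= b^2 - 2*b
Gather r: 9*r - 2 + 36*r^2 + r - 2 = 36*r^2 + 10*r - 4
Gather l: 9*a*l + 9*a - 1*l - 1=9*a + l*(9*a - 1) - 1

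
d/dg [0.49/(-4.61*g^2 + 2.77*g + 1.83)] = (4.5178*g - 1.3573)/(-4.61*g^2 + 2.77*g + 1.83)^2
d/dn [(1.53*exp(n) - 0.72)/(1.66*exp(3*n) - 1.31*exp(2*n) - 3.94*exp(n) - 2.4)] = (-5.0796*exp(3*n) + 5.5899*exp(2*n) - 1.8864*exp(n) - 6.5088)*exp(n)/(2.7556*exp(6*n) - 4.3492*exp(5*n) - 11.3647*exp(4*n) + 2.3548*exp(3*n) + 21.8116*exp(2*n) + 18.912*exp(n) + 5.76)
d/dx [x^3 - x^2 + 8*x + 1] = 3*x^2 - 2*x + 8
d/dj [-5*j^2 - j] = -10*j - 1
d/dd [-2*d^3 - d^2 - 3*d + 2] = -6*d^2 - 2*d - 3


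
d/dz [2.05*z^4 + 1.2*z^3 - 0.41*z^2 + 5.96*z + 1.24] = 8.2*z^3 + 3.6*z^2 - 0.82*z + 5.96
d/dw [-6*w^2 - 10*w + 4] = -12*w - 10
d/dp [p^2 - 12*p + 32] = 2*p - 12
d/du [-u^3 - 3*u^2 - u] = -3*u^2 - 6*u - 1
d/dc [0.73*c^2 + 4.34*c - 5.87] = 1.46*c + 4.34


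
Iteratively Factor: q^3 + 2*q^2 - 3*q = (q)*(q^2 + 2*q - 3) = q*(q - 1)*(q + 3)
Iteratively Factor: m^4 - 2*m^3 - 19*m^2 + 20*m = (m + 4)*(m^3 - 6*m^2 + 5*m) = (m - 1)*(m + 4)*(m^2 - 5*m) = m*(m - 1)*(m + 4)*(m - 5)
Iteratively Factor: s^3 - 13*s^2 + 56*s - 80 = (s - 5)*(s^2 - 8*s + 16) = (s - 5)*(s - 4)*(s - 4)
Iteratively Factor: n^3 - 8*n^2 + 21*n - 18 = (n - 2)*(n^2 - 6*n + 9) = (n - 3)*(n - 2)*(n - 3)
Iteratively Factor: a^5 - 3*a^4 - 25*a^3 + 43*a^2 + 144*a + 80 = (a + 1)*(a^4 - 4*a^3 - 21*a^2 + 64*a + 80) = (a + 1)^2*(a^3 - 5*a^2 - 16*a + 80) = (a - 4)*(a + 1)^2*(a^2 - a - 20) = (a - 5)*(a - 4)*(a + 1)^2*(a + 4)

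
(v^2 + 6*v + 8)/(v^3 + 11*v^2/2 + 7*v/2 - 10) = 2*(v + 2)/(2*v^2 + 3*v - 5)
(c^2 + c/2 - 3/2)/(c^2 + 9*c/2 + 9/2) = (c - 1)/(c + 3)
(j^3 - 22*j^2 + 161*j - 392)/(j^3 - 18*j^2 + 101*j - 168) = (j - 7)/(j - 3)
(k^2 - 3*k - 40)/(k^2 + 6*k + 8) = (k^2 - 3*k - 40)/(k^2 + 6*k + 8)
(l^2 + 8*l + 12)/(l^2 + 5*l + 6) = (l + 6)/(l + 3)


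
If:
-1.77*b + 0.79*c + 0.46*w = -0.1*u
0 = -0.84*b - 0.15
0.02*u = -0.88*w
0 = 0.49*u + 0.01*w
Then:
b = -0.18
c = -0.40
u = 0.00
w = 0.00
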